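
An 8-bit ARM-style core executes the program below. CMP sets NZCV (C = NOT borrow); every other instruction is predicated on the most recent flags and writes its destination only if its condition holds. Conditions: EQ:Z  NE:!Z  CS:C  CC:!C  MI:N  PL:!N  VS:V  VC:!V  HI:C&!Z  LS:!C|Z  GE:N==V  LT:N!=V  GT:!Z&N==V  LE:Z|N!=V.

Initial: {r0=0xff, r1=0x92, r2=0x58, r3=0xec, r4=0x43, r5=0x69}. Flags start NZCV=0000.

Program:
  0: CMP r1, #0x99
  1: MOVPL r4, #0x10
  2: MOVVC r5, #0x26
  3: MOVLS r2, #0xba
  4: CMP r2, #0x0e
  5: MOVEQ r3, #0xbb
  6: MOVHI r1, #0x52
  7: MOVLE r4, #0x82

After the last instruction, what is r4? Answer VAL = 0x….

VAL = 0x82

[0] flags=1000 → (cmp)
[1] flags=1000 PL?F → skip
[2] flags=1000 VC?T → r5=0x26
[3] flags=1000 LS?T → r2=0xba
[4] flags=1010 → (cmp)
[5] flags=1010 EQ?F → skip
[6] flags=1010 HI?T → r1=0x52
[7] flags=1010 LE?T → r4=0x82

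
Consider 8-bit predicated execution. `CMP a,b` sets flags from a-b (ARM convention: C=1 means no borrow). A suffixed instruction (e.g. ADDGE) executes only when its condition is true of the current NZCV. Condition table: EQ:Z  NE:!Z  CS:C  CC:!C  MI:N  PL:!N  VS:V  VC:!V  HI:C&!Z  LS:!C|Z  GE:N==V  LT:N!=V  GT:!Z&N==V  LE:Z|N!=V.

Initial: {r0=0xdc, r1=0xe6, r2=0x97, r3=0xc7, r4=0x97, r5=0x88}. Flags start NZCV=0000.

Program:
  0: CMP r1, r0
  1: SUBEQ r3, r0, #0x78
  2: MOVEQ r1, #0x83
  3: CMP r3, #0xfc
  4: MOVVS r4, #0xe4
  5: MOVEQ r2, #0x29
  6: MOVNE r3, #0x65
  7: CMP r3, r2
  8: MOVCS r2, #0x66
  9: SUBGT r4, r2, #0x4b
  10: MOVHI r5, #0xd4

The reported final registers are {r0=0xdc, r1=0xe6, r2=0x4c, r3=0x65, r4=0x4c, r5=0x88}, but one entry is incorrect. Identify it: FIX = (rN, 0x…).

FIX = (r2, 0x97)

[0] flags=0010 → (cmp)
[1] flags=0010 EQ?F → skip
[2] flags=0010 EQ?F → skip
[3] flags=1000 → (cmp)
[4] flags=1000 VS?F → skip
[5] flags=1000 EQ?F → skip
[6] flags=1000 NE?T → r3=0x65
[7] flags=1001 → (cmp)
[8] flags=1001 CS?F → skip
[9] flags=1001 GT?T → r4=0x4c
[10] flags=1001 HI?F → skip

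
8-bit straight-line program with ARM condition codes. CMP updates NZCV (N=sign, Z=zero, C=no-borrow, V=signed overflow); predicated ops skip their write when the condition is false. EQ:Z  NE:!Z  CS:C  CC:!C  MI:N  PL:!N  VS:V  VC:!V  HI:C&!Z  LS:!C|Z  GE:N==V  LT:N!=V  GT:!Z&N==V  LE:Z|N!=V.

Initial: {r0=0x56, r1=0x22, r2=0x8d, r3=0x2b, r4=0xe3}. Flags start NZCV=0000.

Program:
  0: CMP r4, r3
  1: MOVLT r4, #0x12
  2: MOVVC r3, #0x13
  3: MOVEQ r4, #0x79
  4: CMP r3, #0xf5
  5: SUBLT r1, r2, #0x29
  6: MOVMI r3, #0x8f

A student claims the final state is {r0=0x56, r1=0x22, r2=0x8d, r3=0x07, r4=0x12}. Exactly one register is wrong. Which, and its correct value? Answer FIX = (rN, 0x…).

FIX = (r3, 0x13)

[0] flags=1010 → (cmp)
[1] flags=1010 LT?T → r4=0x12
[2] flags=1010 VC?T → r3=0x13
[3] flags=1010 EQ?F → skip
[4] flags=0000 → (cmp)
[5] flags=0000 LT?F → skip
[6] flags=0000 MI?F → skip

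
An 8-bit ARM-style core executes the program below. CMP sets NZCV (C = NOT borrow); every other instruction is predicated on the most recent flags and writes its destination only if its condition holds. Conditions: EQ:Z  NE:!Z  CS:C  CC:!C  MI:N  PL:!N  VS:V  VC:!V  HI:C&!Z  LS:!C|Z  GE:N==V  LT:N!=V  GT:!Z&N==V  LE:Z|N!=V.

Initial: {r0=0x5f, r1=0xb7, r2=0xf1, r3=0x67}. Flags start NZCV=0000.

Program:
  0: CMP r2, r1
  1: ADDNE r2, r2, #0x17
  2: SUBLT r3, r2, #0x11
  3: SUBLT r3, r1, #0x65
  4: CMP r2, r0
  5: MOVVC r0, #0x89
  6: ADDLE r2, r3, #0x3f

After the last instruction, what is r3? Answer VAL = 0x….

VAL = 0x67

[0] flags=0010 → (cmp)
[1] flags=0010 NE?T → r2=0x08
[2] flags=0010 LT?F → skip
[3] flags=0010 LT?F → skip
[4] flags=1000 → (cmp)
[5] flags=1000 VC?T → r0=0x89
[6] flags=1000 LE?T → r2=0xa6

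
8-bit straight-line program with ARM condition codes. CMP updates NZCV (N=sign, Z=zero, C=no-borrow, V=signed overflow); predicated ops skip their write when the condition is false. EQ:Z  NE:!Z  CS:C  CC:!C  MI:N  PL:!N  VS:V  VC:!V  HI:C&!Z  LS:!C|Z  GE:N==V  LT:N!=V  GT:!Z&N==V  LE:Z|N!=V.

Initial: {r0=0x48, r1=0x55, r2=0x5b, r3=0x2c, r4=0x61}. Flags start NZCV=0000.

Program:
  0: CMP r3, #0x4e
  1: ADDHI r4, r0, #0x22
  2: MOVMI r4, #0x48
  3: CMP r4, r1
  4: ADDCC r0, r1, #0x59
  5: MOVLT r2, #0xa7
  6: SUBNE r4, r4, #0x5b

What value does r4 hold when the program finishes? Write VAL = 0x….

[0] flags=1000 → (cmp)
[1] flags=1000 HI?F → skip
[2] flags=1000 MI?T → r4=0x48
[3] flags=1000 → (cmp)
[4] flags=1000 CC?T → r0=0xae
[5] flags=1000 LT?T → r2=0xa7
[6] flags=1000 NE?T → r4=0xed

VAL = 0xed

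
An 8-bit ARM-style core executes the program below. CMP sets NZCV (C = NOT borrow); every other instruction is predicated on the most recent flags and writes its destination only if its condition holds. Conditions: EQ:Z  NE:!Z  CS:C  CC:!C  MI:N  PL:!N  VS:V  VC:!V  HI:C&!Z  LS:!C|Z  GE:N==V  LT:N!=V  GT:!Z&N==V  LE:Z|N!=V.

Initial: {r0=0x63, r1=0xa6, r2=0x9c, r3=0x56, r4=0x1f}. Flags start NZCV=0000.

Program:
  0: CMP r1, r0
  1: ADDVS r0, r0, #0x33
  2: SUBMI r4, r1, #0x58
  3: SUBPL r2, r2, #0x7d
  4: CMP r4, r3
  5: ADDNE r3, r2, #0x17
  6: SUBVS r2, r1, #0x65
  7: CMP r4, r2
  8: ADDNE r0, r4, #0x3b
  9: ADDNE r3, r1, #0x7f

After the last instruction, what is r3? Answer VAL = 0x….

0: ✓ CMP  NZCV=0011
1: ✓ ADDVS  r0←0x96
2: · SUBMI
3: ✓ SUBPL  r2←0x1f
4: ✓ CMP  NZCV=1000
5: ✓ ADDNE  r3←0x36
6: · SUBVS
7: ✓ CMP  NZCV=0110
8: · ADDNE
9: · ADDNE

VAL = 0x36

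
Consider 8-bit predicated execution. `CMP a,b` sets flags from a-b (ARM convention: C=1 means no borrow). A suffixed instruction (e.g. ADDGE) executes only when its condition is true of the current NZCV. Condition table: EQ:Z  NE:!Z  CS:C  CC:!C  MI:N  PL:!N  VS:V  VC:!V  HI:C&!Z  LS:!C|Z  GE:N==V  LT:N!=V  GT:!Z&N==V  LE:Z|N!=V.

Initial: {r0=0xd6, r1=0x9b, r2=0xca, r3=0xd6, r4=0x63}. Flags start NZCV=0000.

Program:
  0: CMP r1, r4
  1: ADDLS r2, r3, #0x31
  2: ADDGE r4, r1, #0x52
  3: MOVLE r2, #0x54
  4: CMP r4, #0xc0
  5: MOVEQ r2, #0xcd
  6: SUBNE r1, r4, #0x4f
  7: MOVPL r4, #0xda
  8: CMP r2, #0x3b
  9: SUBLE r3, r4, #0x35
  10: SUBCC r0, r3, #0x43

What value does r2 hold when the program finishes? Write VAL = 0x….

VAL = 0x54

0: ✓ CMP  NZCV=0011
1: · ADDLS
2: · ADDGE
3: ✓ MOVLE  r2←0x54
4: ✓ CMP  NZCV=1001
5: · MOVEQ
6: ✓ SUBNE  r1←0x14
7: · MOVPL
8: ✓ CMP  NZCV=0010
9: · SUBLE
10: · SUBCC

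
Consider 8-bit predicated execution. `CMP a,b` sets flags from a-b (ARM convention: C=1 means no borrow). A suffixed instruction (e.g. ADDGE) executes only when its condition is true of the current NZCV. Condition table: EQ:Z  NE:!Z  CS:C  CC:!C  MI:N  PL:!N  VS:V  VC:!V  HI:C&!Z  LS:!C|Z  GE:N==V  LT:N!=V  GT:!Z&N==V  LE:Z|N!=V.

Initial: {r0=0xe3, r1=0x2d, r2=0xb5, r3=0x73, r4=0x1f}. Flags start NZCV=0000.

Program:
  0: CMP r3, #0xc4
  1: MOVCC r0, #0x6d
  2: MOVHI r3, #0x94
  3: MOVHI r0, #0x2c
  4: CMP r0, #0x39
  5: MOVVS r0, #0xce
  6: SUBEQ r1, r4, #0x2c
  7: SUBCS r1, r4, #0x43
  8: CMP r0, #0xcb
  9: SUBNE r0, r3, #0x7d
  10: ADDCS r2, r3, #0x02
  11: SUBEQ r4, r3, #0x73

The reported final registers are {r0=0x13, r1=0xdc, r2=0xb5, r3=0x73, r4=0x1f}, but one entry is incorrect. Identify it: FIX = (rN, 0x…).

FIX = (r0, 0xf6)

0: ✓ CMP  NZCV=1001
1: ✓ MOVCC  r0←0x6d
2: · MOVHI
3: · MOVHI
4: ✓ CMP  NZCV=0010
5: · MOVVS
6: · SUBEQ
7: ✓ SUBCS  r1←0xdc
8: ✓ CMP  NZCV=1001
9: ✓ SUBNE  r0←0xf6
10: · ADDCS
11: · SUBEQ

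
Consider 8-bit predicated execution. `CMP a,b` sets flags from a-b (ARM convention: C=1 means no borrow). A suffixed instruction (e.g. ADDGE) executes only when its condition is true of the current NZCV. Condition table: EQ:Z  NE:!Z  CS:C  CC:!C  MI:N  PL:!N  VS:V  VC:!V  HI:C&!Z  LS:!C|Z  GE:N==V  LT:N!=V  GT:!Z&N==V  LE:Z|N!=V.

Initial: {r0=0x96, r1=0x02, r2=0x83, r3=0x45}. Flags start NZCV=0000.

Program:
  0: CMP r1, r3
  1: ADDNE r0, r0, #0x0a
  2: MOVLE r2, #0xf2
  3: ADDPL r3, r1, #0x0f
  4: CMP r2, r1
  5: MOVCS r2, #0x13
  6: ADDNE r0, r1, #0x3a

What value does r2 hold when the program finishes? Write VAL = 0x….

0: ✓ CMP  NZCV=1000
1: ✓ ADDNE  r0←0xa0
2: ✓ MOVLE  r2←0xf2
3: · ADDPL
4: ✓ CMP  NZCV=1010
5: ✓ MOVCS  r2←0x13
6: ✓ ADDNE  r0←0x3c

VAL = 0x13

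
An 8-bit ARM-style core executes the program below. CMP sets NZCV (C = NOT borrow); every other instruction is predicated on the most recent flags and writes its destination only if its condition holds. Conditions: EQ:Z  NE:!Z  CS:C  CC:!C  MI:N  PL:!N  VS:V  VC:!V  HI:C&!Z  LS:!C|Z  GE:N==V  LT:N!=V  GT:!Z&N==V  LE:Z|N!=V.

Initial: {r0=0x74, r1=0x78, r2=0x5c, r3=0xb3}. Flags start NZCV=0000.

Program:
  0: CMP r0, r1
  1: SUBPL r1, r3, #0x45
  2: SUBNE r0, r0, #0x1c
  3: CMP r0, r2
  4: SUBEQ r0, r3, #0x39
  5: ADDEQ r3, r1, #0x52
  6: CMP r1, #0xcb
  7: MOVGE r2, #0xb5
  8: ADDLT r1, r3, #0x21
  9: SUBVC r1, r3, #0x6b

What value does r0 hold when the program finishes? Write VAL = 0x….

VAL = 0x58

[0] flags=1000 → (cmp)
[1] flags=1000 PL?F → skip
[2] flags=1000 NE?T → r0=0x58
[3] flags=1000 → (cmp)
[4] flags=1000 EQ?F → skip
[5] flags=1000 EQ?F → skip
[6] flags=1001 → (cmp)
[7] flags=1001 GE?T → r2=0xb5
[8] flags=1001 LT?F → skip
[9] flags=1001 VC?F → skip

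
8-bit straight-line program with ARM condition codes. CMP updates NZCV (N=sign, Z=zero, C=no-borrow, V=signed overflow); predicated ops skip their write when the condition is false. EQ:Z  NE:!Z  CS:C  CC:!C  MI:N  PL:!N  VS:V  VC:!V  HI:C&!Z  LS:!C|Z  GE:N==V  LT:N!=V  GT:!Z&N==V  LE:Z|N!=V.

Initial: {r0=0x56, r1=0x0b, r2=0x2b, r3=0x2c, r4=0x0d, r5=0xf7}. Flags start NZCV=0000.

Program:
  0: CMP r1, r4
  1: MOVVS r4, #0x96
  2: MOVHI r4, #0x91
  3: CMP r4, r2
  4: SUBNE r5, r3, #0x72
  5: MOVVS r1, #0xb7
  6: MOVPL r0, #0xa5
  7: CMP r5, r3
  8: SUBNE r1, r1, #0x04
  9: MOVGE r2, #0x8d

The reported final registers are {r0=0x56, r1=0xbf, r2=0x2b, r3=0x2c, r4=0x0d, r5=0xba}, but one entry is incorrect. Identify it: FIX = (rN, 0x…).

FIX = (r1, 0x07)

[0] flags=1000 → (cmp)
[1] flags=1000 VS?F → skip
[2] flags=1000 HI?F → skip
[3] flags=1000 → (cmp)
[4] flags=1000 NE?T → r5=0xba
[5] flags=1000 VS?F → skip
[6] flags=1000 PL?F → skip
[7] flags=1010 → (cmp)
[8] flags=1010 NE?T → r1=0x07
[9] flags=1010 GE?F → skip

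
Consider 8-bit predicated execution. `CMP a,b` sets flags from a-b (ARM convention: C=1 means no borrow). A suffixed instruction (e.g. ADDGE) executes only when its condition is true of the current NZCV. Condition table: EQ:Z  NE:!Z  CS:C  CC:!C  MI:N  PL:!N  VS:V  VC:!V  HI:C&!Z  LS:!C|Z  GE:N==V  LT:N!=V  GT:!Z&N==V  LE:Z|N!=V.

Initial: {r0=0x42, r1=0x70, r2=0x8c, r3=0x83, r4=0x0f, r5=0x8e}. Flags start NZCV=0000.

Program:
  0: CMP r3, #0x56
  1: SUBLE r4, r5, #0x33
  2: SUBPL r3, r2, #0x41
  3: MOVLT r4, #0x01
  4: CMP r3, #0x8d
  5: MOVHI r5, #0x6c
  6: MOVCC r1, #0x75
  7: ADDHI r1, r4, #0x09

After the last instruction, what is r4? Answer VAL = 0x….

VAL = 0x01

0: ✓ CMP  NZCV=0011
1: ✓ SUBLE  r4←0x5b
2: ✓ SUBPL  r3←0x4b
3: ✓ MOVLT  r4←0x01
4: ✓ CMP  NZCV=1001
5: · MOVHI
6: ✓ MOVCC  r1←0x75
7: · ADDHI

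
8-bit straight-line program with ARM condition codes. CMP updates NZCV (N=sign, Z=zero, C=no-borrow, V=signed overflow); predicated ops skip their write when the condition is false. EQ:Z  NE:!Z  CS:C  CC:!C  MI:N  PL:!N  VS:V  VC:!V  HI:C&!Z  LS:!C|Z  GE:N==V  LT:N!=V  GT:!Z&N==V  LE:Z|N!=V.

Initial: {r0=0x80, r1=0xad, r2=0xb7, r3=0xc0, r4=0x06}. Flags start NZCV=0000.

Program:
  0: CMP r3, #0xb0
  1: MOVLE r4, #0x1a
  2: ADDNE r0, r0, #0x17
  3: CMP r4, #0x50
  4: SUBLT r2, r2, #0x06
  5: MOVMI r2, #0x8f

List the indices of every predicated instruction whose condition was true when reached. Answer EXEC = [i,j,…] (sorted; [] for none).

0: ✓ CMP  NZCV=0010
1: · MOVLE
2: ✓ ADDNE  r0←0x97
3: ✓ CMP  NZCV=1000
4: ✓ SUBLT  r2←0xb1
5: ✓ MOVMI  r2←0x8f

EXEC = [2,4,5]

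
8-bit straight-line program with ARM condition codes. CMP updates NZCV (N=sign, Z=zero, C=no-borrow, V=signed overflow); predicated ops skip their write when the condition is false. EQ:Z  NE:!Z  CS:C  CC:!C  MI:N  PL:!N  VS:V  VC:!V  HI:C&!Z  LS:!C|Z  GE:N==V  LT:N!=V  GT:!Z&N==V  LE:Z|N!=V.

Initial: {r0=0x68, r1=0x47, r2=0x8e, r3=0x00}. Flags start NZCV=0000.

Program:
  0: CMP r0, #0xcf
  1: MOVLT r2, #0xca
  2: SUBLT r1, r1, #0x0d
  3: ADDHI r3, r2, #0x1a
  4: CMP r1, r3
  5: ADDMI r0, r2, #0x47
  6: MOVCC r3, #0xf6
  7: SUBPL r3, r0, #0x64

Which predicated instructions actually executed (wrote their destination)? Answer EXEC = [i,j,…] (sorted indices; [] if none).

[0] flags=1001 → (cmp)
[1] flags=1001 LT?F → skip
[2] flags=1001 LT?F → skip
[3] flags=1001 HI?F → skip
[4] flags=0010 → (cmp)
[5] flags=0010 MI?F → skip
[6] flags=0010 CC?F → skip
[7] flags=0010 PL?T → r3=0x04

EXEC = [7]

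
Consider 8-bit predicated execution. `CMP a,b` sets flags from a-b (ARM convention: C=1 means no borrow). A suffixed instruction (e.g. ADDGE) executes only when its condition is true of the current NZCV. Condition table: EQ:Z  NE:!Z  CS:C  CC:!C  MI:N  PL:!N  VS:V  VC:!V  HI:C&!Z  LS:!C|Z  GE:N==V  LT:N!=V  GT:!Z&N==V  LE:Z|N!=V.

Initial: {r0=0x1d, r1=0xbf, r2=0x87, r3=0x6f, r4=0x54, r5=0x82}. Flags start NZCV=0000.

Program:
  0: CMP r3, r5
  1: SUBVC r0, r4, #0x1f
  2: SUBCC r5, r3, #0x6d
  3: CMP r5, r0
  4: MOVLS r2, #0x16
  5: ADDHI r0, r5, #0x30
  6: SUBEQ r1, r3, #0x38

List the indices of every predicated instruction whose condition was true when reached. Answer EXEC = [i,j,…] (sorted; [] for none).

EXEC = [2,4]

[0] flags=1001 → (cmp)
[1] flags=1001 VC?F → skip
[2] flags=1001 CC?T → r5=0x02
[3] flags=1000 → (cmp)
[4] flags=1000 LS?T → r2=0x16
[5] flags=1000 HI?F → skip
[6] flags=1000 EQ?F → skip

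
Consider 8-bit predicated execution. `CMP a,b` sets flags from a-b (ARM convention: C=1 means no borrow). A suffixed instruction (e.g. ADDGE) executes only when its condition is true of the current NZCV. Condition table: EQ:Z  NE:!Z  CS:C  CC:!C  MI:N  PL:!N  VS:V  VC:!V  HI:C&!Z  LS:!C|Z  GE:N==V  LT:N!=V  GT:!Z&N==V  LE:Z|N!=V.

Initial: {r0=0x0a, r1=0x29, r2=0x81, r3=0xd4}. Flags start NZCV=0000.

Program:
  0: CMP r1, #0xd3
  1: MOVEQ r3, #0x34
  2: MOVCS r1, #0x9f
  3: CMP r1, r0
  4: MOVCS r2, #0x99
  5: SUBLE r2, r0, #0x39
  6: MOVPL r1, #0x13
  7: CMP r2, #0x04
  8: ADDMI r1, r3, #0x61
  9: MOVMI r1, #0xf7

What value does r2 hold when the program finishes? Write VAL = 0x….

VAL = 0x99

0: ✓ CMP  NZCV=0000
1: · MOVEQ
2: · MOVCS
3: ✓ CMP  NZCV=0010
4: ✓ MOVCS  r2←0x99
5: · SUBLE
6: ✓ MOVPL  r1←0x13
7: ✓ CMP  NZCV=1010
8: ✓ ADDMI  r1←0x35
9: ✓ MOVMI  r1←0xf7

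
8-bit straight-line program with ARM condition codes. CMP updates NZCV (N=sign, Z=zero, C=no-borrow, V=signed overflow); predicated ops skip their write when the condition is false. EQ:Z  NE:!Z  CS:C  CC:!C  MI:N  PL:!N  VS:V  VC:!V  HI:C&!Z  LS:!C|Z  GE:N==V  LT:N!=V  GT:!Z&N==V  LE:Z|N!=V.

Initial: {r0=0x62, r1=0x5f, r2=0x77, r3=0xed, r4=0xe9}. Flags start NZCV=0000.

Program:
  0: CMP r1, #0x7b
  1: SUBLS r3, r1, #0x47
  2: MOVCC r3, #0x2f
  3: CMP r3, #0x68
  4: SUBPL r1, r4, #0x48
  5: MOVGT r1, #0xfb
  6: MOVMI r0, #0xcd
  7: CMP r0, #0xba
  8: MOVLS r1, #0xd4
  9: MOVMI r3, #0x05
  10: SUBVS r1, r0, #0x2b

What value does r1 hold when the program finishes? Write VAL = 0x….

VAL = 0x5f

[0] flags=1000 → (cmp)
[1] flags=1000 LS?T → r3=0x18
[2] flags=1000 CC?T → r3=0x2f
[3] flags=1000 → (cmp)
[4] flags=1000 PL?F → skip
[5] flags=1000 GT?F → skip
[6] flags=1000 MI?T → r0=0xcd
[7] flags=0010 → (cmp)
[8] flags=0010 LS?F → skip
[9] flags=0010 MI?F → skip
[10] flags=0010 VS?F → skip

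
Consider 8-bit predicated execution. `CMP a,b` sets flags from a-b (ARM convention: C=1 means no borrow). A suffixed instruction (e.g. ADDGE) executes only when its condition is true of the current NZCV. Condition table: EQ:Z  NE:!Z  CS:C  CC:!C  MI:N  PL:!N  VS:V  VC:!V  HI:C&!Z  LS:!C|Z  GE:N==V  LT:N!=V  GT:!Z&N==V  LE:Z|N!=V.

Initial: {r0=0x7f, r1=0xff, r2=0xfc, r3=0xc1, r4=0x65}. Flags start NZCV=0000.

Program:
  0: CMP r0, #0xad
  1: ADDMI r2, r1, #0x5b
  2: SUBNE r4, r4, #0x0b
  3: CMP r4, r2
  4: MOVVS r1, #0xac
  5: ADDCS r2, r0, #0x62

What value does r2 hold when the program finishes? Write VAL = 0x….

VAL = 0xe1

0: ✓ CMP  NZCV=1001
1: ✓ ADDMI  r2←0x5a
2: ✓ SUBNE  r4←0x5a
3: ✓ CMP  NZCV=0110
4: · MOVVS
5: ✓ ADDCS  r2←0xe1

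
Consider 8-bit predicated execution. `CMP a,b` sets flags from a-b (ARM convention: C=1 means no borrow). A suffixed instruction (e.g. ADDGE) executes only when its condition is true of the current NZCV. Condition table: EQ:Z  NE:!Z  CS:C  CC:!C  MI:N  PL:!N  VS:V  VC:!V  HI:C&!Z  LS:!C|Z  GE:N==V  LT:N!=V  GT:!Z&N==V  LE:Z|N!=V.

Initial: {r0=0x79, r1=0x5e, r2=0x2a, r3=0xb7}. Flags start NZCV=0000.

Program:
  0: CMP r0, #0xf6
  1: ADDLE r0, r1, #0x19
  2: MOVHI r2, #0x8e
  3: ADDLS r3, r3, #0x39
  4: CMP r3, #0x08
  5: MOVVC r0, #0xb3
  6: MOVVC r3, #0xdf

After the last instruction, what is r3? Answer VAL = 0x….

0: ✓ CMP  NZCV=1001
1: · ADDLE
2: · MOVHI
3: ✓ ADDLS  r3←0xf0
4: ✓ CMP  NZCV=1010
5: ✓ MOVVC  r0←0xb3
6: ✓ MOVVC  r3←0xdf

VAL = 0xdf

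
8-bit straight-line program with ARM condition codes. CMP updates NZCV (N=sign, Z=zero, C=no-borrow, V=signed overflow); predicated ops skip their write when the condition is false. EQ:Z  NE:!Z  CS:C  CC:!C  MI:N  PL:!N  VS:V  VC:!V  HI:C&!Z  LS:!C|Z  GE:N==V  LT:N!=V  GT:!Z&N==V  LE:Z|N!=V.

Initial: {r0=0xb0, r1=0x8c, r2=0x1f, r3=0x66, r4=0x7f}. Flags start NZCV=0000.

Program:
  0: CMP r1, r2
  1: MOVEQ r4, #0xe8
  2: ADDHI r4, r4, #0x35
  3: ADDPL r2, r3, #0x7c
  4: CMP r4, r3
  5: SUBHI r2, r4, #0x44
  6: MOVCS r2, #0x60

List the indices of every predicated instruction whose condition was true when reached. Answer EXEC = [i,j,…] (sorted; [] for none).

0: ✓ CMP  NZCV=0011
1: · MOVEQ
2: ✓ ADDHI  r4←0xb4
3: ✓ ADDPL  r2←0xe2
4: ✓ CMP  NZCV=0011
5: ✓ SUBHI  r2←0x70
6: ✓ MOVCS  r2←0x60

EXEC = [2,3,5,6]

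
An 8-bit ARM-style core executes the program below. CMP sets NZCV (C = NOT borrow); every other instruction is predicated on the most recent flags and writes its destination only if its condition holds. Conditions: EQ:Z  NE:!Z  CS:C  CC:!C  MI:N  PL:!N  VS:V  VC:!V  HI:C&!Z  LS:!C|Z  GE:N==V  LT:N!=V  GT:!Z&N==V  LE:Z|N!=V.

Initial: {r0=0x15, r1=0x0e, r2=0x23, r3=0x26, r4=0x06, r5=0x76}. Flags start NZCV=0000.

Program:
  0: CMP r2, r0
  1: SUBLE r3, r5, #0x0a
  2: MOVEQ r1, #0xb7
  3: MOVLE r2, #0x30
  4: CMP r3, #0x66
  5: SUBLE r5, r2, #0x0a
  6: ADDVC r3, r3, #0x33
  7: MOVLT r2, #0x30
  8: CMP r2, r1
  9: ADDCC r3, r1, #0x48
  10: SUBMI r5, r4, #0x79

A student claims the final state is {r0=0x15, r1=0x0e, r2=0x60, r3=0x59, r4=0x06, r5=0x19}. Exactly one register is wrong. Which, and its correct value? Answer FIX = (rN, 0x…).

FIX = (r2, 0x30)

[0] flags=0010 → (cmp)
[1] flags=0010 LE?F → skip
[2] flags=0010 EQ?F → skip
[3] flags=0010 LE?F → skip
[4] flags=1000 → (cmp)
[5] flags=1000 LE?T → r5=0x19
[6] flags=1000 VC?T → r3=0x59
[7] flags=1000 LT?T → r2=0x30
[8] flags=0010 → (cmp)
[9] flags=0010 CC?F → skip
[10] flags=0010 MI?F → skip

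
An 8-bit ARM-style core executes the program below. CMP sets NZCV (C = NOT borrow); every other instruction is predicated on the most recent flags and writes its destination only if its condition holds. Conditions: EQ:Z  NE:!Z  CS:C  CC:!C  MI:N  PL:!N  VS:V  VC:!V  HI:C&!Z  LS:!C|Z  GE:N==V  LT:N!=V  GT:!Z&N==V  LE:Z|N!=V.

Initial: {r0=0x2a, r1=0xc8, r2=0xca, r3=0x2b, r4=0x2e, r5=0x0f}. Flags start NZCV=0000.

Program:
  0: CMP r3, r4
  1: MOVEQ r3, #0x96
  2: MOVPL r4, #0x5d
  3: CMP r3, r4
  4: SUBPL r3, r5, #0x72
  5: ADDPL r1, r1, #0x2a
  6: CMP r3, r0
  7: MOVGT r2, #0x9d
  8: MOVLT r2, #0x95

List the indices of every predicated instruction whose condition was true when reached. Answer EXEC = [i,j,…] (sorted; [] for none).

[0] flags=1000 → (cmp)
[1] flags=1000 EQ?F → skip
[2] flags=1000 PL?F → skip
[3] flags=1000 → (cmp)
[4] flags=1000 PL?F → skip
[5] flags=1000 PL?F → skip
[6] flags=0010 → (cmp)
[7] flags=0010 GT?T → r2=0x9d
[8] flags=0010 LT?F → skip

EXEC = [7]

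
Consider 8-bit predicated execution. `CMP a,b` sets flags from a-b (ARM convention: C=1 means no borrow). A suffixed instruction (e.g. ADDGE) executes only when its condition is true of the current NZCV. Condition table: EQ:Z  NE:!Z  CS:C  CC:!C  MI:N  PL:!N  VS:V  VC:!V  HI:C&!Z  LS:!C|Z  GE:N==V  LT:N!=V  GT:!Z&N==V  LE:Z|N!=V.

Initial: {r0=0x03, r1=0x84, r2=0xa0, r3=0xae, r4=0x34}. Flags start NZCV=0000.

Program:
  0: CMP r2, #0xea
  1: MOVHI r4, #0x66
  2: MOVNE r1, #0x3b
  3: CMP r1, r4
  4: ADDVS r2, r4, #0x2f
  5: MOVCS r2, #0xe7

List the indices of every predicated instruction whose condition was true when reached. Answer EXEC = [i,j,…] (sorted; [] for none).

EXEC = [2,5]

[0] flags=1000 → (cmp)
[1] flags=1000 HI?F → skip
[2] flags=1000 NE?T → r1=0x3b
[3] flags=0010 → (cmp)
[4] flags=0010 VS?F → skip
[5] flags=0010 CS?T → r2=0xe7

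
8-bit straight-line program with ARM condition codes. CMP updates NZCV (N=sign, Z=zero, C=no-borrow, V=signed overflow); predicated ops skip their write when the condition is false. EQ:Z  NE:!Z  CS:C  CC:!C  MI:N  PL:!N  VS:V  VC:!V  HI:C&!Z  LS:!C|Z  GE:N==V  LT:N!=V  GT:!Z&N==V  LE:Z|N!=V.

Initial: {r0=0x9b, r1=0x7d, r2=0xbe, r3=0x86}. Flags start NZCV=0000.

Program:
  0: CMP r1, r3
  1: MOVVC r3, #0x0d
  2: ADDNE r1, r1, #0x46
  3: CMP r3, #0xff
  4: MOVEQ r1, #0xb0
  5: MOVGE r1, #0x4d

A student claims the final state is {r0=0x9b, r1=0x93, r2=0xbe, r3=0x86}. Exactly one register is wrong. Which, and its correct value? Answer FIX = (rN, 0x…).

0: ✓ CMP  NZCV=1001
1: · MOVVC
2: ✓ ADDNE  r1←0xc3
3: ✓ CMP  NZCV=1000
4: · MOVEQ
5: · MOVGE

FIX = (r1, 0xc3)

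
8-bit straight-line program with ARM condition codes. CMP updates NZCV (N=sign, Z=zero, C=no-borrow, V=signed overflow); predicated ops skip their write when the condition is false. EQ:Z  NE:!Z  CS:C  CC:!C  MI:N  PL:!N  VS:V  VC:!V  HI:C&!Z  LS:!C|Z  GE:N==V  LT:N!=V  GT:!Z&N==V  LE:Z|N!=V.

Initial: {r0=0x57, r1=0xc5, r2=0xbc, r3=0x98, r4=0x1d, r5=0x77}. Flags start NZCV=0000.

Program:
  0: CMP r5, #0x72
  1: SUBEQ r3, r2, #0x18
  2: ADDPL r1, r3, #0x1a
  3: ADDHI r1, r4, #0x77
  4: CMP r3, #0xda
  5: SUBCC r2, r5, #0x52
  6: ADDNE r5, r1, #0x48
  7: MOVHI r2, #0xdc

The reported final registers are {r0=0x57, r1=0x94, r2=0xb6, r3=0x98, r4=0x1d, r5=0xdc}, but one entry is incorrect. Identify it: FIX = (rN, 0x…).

FIX = (r2, 0x25)

[0] flags=0010 → (cmp)
[1] flags=0010 EQ?F → skip
[2] flags=0010 PL?T → r1=0xb2
[3] flags=0010 HI?T → r1=0x94
[4] flags=1000 → (cmp)
[5] flags=1000 CC?T → r2=0x25
[6] flags=1000 NE?T → r5=0xdc
[7] flags=1000 HI?F → skip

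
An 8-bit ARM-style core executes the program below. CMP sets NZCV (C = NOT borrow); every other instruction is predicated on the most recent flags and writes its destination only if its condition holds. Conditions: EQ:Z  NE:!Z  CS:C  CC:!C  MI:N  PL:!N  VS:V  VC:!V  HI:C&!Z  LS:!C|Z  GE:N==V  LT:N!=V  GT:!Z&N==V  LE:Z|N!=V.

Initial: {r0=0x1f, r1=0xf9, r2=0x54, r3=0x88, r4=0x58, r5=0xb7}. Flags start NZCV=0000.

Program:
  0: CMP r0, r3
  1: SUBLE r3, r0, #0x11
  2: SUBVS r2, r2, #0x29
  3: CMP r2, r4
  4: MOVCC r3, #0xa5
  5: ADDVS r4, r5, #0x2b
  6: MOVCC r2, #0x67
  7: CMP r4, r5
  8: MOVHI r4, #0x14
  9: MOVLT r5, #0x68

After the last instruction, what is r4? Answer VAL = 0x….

VAL = 0x58

0: ✓ CMP  NZCV=1001
1: · SUBLE
2: ✓ SUBVS  r2←0x2b
3: ✓ CMP  NZCV=1000
4: ✓ MOVCC  r3←0xa5
5: · ADDVS
6: ✓ MOVCC  r2←0x67
7: ✓ CMP  NZCV=1001
8: · MOVHI
9: · MOVLT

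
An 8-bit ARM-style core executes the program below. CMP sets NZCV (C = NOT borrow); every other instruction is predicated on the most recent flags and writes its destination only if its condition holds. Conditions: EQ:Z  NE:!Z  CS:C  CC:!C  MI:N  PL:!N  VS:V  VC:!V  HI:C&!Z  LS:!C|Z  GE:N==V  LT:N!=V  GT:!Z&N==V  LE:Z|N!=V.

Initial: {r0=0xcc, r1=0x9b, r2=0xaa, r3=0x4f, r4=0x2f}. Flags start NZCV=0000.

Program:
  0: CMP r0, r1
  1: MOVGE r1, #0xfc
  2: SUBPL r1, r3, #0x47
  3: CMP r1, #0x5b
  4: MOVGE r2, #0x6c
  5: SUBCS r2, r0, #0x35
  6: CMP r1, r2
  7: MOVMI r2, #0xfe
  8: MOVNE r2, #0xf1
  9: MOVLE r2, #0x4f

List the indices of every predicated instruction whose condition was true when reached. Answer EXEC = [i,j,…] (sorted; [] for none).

EXEC = [1,2,8]

[0] flags=0010 → (cmp)
[1] flags=0010 GE?T → r1=0xfc
[2] flags=0010 PL?T → r1=0x08
[3] flags=1000 → (cmp)
[4] flags=1000 GE?F → skip
[5] flags=1000 CS?F → skip
[6] flags=0000 → (cmp)
[7] flags=0000 MI?F → skip
[8] flags=0000 NE?T → r2=0xf1
[9] flags=0000 LE?F → skip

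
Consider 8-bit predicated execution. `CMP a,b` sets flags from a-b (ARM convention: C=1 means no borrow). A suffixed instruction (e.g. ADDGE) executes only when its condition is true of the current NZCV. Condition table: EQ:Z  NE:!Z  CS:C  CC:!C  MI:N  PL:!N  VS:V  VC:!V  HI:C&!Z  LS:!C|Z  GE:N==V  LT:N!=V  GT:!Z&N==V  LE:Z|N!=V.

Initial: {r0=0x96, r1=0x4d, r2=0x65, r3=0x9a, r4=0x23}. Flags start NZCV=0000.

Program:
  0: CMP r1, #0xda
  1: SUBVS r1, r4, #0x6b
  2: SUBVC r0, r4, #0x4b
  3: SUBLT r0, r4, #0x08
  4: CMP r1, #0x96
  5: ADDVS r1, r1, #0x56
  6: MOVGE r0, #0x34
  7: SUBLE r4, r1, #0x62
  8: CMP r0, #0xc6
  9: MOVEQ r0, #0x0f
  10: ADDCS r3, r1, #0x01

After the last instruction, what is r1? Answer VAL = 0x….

VAL = 0xa3

[0] flags=0000 → (cmp)
[1] flags=0000 VS?F → skip
[2] flags=0000 VC?T → r0=0xd8
[3] flags=0000 LT?F → skip
[4] flags=1001 → (cmp)
[5] flags=1001 VS?T → r1=0xa3
[6] flags=1001 GE?T → r0=0x34
[7] flags=1001 LE?F → skip
[8] flags=0000 → (cmp)
[9] flags=0000 EQ?F → skip
[10] flags=0000 CS?F → skip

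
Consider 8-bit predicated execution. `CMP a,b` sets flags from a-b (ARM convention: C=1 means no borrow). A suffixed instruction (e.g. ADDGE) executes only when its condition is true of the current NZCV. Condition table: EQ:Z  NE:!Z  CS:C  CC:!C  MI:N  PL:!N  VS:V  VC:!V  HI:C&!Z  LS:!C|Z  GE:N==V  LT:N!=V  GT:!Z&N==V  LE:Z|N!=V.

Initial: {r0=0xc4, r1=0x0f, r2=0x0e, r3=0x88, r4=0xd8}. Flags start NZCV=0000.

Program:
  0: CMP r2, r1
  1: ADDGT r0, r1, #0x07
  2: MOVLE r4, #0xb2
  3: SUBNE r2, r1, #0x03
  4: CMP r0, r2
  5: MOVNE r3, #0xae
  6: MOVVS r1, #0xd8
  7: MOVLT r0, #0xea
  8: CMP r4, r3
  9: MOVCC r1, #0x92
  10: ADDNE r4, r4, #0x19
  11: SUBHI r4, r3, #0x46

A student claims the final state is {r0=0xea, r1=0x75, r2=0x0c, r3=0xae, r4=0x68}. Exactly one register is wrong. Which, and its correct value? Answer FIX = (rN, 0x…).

0: ✓ CMP  NZCV=1000
1: · ADDGT
2: ✓ MOVLE  r4←0xb2
3: ✓ SUBNE  r2←0x0c
4: ✓ CMP  NZCV=1010
5: ✓ MOVNE  r3←0xae
6: · MOVVS
7: ✓ MOVLT  r0←0xea
8: ✓ CMP  NZCV=0010
9: · MOVCC
10: ✓ ADDNE  r4←0xcb
11: ✓ SUBHI  r4←0x68

FIX = (r1, 0x0f)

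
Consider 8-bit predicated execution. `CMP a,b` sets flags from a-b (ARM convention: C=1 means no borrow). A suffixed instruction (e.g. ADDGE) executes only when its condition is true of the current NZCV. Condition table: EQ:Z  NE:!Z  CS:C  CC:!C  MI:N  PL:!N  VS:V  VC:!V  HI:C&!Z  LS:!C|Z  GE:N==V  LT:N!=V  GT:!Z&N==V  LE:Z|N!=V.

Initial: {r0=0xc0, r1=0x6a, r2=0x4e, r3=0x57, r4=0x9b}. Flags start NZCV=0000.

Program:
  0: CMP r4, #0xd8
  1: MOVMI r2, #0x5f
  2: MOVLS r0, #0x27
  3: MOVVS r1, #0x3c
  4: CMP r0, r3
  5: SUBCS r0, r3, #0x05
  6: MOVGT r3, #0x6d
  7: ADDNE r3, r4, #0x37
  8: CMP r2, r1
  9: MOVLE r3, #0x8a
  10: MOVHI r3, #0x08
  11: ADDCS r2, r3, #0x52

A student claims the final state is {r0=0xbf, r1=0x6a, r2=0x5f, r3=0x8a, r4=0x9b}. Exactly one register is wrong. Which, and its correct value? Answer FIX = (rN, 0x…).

0: ✓ CMP  NZCV=1000
1: ✓ MOVMI  r2←0x5f
2: ✓ MOVLS  r0←0x27
3: · MOVVS
4: ✓ CMP  NZCV=1000
5: · SUBCS
6: · MOVGT
7: ✓ ADDNE  r3←0xd2
8: ✓ CMP  NZCV=1000
9: ✓ MOVLE  r3←0x8a
10: · MOVHI
11: · ADDCS

FIX = (r0, 0x27)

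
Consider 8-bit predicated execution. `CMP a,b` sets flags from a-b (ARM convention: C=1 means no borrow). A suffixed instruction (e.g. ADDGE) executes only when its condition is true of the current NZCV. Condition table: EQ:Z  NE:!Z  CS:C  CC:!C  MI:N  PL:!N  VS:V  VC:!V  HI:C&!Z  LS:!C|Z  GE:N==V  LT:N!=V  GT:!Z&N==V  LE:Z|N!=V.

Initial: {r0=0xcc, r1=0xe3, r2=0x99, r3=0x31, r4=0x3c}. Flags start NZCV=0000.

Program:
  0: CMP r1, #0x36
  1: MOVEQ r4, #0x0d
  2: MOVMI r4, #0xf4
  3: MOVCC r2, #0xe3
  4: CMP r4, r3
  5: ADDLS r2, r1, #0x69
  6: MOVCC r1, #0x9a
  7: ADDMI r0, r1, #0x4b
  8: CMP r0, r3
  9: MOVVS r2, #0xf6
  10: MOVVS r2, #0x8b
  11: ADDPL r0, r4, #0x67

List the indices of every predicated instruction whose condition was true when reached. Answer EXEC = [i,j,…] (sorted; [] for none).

0: ✓ CMP  NZCV=1010
1: · MOVEQ
2: ✓ MOVMI  r4←0xf4
3: · MOVCC
4: ✓ CMP  NZCV=1010
5: · ADDLS
6: · MOVCC
7: ✓ ADDMI  r0←0x2e
8: ✓ CMP  NZCV=1000
9: · MOVVS
10: · MOVVS
11: · ADDPL

EXEC = [2,7]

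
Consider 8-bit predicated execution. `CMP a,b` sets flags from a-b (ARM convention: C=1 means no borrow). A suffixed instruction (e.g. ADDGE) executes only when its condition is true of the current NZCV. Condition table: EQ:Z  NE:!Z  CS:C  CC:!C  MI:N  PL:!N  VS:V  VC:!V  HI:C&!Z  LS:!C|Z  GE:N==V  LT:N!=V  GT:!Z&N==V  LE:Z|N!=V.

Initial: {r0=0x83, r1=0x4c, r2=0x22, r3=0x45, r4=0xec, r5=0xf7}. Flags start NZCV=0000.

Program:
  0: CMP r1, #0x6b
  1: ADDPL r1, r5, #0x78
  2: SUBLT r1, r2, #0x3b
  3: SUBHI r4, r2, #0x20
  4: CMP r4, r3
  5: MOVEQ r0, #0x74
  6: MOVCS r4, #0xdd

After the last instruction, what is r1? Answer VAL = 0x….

0: ✓ CMP  NZCV=1000
1: · ADDPL
2: ✓ SUBLT  r1←0xe7
3: · SUBHI
4: ✓ CMP  NZCV=1010
5: · MOVEQ
6: ✓ MOVCS  r4←0xdd

VAL = 0xe7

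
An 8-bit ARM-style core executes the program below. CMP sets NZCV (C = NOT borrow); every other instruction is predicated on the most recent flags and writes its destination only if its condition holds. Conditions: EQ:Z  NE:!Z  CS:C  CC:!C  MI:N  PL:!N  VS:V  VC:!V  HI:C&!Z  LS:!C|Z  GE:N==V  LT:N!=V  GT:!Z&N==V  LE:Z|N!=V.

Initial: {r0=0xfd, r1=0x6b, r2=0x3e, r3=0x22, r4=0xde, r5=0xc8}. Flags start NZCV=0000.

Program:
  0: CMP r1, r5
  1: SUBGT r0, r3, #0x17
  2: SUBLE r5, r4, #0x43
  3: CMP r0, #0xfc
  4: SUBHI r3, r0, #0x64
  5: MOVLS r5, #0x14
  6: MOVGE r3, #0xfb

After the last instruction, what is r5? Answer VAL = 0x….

VAL = 0x14

0: ✓ CMP  NZCV=1001
1: ✓ SUBGT  r0←0x0b
2: · SUBLE
3: ✓ CMP  NZCV=0000
4: · SUBHI
5: ✓ MOVLS  r5←0x14
6: ✓ MOVGE  r3←0xfb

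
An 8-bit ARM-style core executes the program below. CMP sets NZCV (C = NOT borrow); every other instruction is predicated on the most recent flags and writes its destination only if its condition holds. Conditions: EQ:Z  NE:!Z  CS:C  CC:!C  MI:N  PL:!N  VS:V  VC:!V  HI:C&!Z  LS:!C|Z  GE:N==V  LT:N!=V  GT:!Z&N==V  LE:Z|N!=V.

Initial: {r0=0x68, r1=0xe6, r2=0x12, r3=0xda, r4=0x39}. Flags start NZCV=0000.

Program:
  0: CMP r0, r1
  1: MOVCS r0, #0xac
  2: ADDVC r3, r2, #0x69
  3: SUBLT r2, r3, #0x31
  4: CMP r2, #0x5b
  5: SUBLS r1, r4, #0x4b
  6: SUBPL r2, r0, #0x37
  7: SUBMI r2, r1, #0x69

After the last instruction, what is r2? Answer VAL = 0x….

0: ✓ CMP  NZCV=1001
1: · MOVCS
2: · ADDVC
3: · SUBLT
4: ✓ CMP  NZCV=1000
5: ✓ SUBLS  r1←0xee
6: · SUBPL
7: ✓ SUBMI  r2←0x85

VAL = 0x85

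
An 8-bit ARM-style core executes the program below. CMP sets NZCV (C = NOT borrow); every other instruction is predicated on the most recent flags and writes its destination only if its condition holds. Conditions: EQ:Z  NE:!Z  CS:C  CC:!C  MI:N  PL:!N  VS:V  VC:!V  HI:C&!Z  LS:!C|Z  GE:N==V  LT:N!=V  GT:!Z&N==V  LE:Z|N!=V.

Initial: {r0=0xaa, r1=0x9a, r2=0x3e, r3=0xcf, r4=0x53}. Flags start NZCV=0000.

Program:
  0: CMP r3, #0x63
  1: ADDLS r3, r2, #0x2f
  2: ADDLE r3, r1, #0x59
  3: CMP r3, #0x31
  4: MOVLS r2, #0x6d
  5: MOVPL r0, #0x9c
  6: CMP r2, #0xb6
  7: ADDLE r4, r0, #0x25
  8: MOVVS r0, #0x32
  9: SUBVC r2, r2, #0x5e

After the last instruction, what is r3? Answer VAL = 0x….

0: ✓ CMP  NZCV=0011
1: · ADDLS
2: ✓ ADDLE  r3←0xf3
3: ✓ CMP  NZCV=1010
4: · MOVLS
5: · MOVPL
6: ✓ CMP  NZCV=1001
7: · ADDLE
8: ✓ MOVVS  r0←0x32
9: · SUBVC

VAL = 0xf3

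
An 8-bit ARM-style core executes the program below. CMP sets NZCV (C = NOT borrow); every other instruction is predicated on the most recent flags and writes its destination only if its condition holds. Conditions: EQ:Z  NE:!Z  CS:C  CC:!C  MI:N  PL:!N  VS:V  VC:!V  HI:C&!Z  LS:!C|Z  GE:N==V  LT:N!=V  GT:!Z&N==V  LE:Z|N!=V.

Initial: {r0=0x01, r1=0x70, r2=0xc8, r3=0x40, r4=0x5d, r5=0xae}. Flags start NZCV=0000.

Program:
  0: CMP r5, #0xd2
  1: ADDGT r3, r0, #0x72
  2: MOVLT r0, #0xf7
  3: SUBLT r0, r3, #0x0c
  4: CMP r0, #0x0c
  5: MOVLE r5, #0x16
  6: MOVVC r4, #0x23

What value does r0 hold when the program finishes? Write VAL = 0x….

[0] flags=1000 → (cmp)
[1] flags=1000 GT?F → skip
[2] flags=1000 LT?T → r0=0xf7
[3] flags=1000 LT?T → r0=0x34
[4] flags=0010 → (cmp)
[5] flags=0010 LE?F → skip
[6] flags=0010 VC?T → r4=0x23

VAL = 0x34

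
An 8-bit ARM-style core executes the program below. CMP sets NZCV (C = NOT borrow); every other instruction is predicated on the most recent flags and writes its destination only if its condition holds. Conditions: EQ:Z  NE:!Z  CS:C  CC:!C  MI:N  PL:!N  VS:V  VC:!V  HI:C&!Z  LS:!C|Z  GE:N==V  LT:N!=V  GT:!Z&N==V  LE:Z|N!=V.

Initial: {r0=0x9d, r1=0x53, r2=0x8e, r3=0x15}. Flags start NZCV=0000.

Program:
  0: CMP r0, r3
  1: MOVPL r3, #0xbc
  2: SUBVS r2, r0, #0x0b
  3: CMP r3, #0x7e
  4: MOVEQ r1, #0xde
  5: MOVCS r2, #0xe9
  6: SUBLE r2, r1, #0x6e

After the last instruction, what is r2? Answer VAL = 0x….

0: ✓ CMP  NZCV=1010
1: · MOVPL
2: · SUBVS
3: ✓ CMP  NZCV=1000
4: · MOVEQ
5: · MOVCS
6: ✓ SUBLE  r2←0xe5

VAL = 0xe5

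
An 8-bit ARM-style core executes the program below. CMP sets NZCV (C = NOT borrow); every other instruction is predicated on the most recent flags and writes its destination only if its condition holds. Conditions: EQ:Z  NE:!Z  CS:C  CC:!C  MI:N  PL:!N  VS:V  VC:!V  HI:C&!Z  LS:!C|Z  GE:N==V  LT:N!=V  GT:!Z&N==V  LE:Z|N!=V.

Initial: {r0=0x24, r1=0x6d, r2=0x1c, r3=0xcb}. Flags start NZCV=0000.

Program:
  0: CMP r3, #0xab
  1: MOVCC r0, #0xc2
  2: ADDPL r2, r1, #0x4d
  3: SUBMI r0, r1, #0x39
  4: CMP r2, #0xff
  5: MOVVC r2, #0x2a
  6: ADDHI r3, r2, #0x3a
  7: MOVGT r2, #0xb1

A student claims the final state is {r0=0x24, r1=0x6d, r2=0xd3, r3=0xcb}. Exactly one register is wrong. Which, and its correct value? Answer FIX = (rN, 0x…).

FIX = (r2, 0x2a)

0: ✓ CMP  NZCV=0010
1: · MOVCC
2: ✓ ADDPL  r2←0xba
3: · SUBMI
4: ✓ CMP  NZCV=1000
5: ✓ MOVVC  r2←0x2a
6: · ADDHI
7: · MOVGT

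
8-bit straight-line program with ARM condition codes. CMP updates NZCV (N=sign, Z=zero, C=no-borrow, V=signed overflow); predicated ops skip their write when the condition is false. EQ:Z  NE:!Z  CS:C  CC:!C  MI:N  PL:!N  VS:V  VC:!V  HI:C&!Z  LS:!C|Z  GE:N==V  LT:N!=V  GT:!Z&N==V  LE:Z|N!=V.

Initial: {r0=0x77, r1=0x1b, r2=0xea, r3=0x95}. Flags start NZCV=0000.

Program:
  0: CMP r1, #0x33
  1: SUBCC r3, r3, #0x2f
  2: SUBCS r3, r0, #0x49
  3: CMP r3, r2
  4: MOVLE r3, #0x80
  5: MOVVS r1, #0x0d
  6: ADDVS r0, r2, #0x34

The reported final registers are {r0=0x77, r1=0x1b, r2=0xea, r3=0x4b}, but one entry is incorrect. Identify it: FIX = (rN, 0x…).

FIX = (r3, 0x66)

0: ✓ CMP  NZCV=1000
1: ✓ SUBCC  r3←0x66
2: · SUBCS
3: ✓ CMP  NZCV=0000
4: · MOVLE
5: · MOVVS
6: · ADDVS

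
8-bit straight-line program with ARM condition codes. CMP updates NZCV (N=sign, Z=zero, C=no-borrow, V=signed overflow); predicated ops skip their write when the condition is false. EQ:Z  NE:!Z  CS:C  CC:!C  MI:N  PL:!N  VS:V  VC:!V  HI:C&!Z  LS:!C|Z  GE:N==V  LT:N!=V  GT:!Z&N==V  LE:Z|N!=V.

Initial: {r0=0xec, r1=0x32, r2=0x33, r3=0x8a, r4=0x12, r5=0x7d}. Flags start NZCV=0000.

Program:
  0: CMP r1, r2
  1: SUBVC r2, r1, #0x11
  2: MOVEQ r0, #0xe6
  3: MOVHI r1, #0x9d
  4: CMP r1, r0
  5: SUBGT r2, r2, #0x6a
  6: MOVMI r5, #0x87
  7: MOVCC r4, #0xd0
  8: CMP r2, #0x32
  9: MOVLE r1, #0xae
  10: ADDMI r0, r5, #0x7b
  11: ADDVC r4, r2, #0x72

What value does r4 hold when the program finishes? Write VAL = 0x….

[0] flags=1000 → (cmp)
[1] flags=1000 VC?T → r2=0x21
[2] flags=1000 EQ?F → skip
[3] flags=1000 HI?F → skip
[4] flags=0000 → (cmp)
[5] flags=0000 GT?T → r2=0xb7
[6] flags=0000 MI?F → skip
[7] flags=0000 CC?T → r4=0xd0
[8] flags=1010 → (cmp)
[9] flags=1010 LE?T → r1=0xae
[10] flags=1010 MI?T → r0=0xf8
[11] flags=1010 VC?T → r4=0x29

VAL = 0x29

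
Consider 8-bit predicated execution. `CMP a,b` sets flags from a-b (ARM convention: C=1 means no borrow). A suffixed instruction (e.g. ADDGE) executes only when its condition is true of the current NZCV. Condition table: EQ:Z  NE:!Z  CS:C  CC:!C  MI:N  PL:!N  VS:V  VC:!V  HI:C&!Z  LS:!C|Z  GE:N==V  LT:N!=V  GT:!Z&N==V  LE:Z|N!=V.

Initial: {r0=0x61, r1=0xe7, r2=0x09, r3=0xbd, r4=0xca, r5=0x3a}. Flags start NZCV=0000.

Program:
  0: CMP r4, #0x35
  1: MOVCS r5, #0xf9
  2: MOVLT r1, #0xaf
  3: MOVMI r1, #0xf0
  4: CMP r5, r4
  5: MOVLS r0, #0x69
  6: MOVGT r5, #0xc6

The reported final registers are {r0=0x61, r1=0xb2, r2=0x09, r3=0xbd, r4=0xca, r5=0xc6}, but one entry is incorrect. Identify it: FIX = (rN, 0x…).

FIX = (r1, 0xf0)

0: ✓ CMP  NZCV=1010
1: ✓ MOVCS  r5←0xf9
2: ✓ MOVLT  r1←0xaf
3: ✓ MOVMI  r1←0xf0
4: ✓ CMP  NZCV=0010
5: · MOVLS
6: ✓ MOVGT  r5←0xc6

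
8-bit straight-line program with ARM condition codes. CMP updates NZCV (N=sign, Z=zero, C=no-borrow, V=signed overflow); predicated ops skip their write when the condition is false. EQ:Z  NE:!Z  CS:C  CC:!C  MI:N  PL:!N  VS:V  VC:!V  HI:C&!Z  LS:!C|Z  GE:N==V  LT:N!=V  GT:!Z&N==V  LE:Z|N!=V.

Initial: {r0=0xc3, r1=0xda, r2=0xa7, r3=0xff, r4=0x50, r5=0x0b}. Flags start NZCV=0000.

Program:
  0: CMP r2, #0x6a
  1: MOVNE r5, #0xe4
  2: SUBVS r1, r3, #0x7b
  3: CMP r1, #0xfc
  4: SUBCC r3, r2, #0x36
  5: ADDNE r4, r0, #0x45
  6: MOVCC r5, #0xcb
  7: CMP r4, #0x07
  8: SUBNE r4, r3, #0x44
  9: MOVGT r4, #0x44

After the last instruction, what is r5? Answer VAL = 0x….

VAL = 0xcb

0: ✓ CMP  NZCV=0011
1: ✓ MOVNE  r5←0xe4
2: ✓ SUBVS  r1←0x84
3: ✓ CMP  NZCV=1000
4: ✓ SUBCC  r3←0x71
5: ✓ ADDNE  r4←0x08
6: ✓ MOVCC  r5←0xcb
7: ✓ CMP  NZCV=0010
8: ✓ SUBNE  r4←0x2d
9: ✓ MOVGT  r4←0x44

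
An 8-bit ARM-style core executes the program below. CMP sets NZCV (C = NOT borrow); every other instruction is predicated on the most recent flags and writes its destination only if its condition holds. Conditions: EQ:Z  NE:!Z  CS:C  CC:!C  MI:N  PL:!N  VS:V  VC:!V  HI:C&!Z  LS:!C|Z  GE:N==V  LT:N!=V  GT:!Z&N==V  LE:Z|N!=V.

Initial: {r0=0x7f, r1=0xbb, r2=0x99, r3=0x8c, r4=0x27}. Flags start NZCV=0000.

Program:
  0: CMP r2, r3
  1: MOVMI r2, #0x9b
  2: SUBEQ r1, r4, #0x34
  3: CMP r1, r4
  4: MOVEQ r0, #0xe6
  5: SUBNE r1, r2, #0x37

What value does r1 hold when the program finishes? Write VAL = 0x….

0: ✓ CMP  NZCV=0010
1: · MOVMI
2: · SUBEQ
3: ✓ CMP  NZCV=1010
4: · MOVEQ
5: ✓ SUBNE  r1←0x62

VAL = 0x62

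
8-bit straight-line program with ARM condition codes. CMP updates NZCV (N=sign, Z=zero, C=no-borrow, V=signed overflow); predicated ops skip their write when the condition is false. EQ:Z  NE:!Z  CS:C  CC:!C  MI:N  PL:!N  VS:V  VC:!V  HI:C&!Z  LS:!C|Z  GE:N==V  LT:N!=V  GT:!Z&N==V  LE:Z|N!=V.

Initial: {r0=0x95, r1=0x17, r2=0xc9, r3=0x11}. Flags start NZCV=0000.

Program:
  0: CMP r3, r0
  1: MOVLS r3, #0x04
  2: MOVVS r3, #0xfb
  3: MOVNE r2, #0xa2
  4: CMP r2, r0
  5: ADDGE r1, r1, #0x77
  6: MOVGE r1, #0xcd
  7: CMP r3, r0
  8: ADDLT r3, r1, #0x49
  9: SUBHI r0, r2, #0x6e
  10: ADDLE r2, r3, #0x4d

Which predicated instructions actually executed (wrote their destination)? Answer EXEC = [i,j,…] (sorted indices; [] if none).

EXEC = [1,3,5,6]

0: ✓ CMP  NZCV=0000
1: ✓ MOVLS  r3←0x04
2: · MOVVS
3: ✓ MOVNE  r2←0xa2
4: ✓ CMP  NZCV=0010
5: ✓ ADDGE  r1←0x8e
6: ✓ MOVGE  r1←0xcd
7: ✓ CMP  NZCV=0000
8: · ADDLT
9: · SUBHI
10: · ADDLE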